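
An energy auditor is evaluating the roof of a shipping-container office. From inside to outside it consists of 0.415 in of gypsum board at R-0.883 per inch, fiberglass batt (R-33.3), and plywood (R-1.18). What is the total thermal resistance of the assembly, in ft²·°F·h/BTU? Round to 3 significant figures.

0.415 × 0.883 = 0.3664
R_total = 0.3664 + 33.3 + 1.18 = 34.85 ft²·°F·h/BTU

34.8 ft²·°F·h/BTU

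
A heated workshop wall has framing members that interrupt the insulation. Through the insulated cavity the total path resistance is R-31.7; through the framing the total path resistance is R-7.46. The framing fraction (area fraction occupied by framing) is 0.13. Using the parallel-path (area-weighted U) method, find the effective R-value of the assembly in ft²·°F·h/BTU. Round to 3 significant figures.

U_eff = 0.87/31.7 + 0.13/7.46 = 0.02744 + 0.01743 = 0.04487
R_eff = 1/U_eff = 22.29 ft²·°F·h/BTU

22.3 ft²·°F·h/BTU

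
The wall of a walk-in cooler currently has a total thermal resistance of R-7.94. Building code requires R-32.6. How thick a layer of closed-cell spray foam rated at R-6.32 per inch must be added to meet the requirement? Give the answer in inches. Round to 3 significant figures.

3.90 in

ΔR = 32.6 − 7.94 = 24.66 ft²·°F·h/BTU
L = ΔR / (R/in) = 24.66/6.32 = 3.902 in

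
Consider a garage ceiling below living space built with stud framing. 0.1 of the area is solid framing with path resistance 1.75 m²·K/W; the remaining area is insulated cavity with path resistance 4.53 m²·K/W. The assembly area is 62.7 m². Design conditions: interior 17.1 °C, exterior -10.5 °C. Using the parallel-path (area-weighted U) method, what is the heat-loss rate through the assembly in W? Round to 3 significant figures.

U_eff = 0.9/4.53 + 0.1/1.75 = 0.1987 + 0.05714 = 0.2558
R_eff = 1/U_eff = 3.909 m²·K/W
Q = 62.7 × (17.1 − (-10.5)) / 3.909 = 442.7 W

443 W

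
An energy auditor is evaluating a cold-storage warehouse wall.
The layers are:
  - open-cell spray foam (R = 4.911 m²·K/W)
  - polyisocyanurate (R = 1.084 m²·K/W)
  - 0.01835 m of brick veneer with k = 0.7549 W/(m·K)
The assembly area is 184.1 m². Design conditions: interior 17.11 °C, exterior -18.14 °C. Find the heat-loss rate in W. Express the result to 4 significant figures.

0.01835/0.7549 = 0.024308
R_total = 4.911 + 1.084 + 0.024308 = 6.0193 m²·K/W
Q = A·ΔT/R = 184.1 × (17.11 − (-18.14)) / 6.0193 = 1078.1 W

1078 W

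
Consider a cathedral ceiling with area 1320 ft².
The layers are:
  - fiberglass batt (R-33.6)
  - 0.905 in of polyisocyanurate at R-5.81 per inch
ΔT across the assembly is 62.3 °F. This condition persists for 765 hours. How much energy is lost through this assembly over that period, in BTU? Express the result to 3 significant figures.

0.905 × 5.81 = 5.258
R_total = 33.6 + 5.258 = 38.86 ft²·°F·h/BTU
Q = 1320 × 62.3 / 38.86 = 2116 BTU/h
E = 2116 × 765 = 1619000 BTU

1620000 BTU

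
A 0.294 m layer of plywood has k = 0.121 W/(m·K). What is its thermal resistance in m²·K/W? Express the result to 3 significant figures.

R = L/k = 0.294/0.121 = 2.43 m²·K/W

2.43 m²·K/W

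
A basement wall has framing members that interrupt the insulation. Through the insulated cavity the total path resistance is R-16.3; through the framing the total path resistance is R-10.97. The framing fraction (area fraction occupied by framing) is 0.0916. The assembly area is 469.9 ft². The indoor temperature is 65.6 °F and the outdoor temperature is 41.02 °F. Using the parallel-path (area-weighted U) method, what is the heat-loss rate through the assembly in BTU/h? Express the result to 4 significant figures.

U_eff = 0.9084/16.3 + 0.0916/10.97 = 0.05573 + 0.00835 = 0.06408
R_eff = 1/U_eff = 15.605 ft²·°F·h/BTU
Q = 469.9 × (65.6 − 41.02) / 15.605 = 740.13 BTU/h

740.1 BTU/h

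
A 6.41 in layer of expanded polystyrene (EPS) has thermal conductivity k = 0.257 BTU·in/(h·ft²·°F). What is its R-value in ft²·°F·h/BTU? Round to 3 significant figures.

24.9 ft²·°F·h/BTU

R = L/k = 6.41/0.257 = 24.94 ft²·°F·h/BTU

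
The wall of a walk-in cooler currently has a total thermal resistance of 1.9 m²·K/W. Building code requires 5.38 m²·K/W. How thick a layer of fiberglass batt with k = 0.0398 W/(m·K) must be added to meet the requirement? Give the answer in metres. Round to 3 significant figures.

0.139 m

ΔR = 5.38 − 1.9 = 3.48 m²·K/W
L = ΔR × k = 3.48 × 0.0398 = 0.1385 m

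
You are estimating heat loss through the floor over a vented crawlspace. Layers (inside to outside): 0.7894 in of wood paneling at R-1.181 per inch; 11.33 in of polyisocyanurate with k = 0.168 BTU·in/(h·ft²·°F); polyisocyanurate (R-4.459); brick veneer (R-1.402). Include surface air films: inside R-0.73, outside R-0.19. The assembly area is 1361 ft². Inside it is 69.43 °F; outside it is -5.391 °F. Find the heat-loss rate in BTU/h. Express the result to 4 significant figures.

1355 BTU/h

0.7894 × 1.181 = 0.93228
11.33/0.168 = 67.44
R_total = 0.73 + 0.93228 + 67.44 + 4.459 + 1.402 + 0.19 = 75.154 ft²·°F·h/BTU
Q = A·ΔT/R = 1361 × (69.43 − (-5.391)) / 75.154 = 1355 BTU/h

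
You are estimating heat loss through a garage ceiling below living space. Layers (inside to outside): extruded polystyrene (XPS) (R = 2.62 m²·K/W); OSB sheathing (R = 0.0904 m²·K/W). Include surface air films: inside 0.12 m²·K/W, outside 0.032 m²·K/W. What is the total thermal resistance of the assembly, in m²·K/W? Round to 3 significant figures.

R_total = 0.12 + 2.62 + 0.0904 + 0.032 = 2.862 m²·K/W

2.86 m²·K/W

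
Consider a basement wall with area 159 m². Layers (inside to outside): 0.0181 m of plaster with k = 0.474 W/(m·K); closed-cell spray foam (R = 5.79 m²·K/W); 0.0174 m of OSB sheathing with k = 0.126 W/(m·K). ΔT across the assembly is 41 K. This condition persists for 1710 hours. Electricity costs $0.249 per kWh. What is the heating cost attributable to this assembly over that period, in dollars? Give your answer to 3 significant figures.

465 dollars

0.0181/0.474 = 0.03819
0.0174/0.126 = 0.1381
R_total = 0.03819 + 5.79 + 0.1381 = 5.966 m²·K/W
Q = 159 × 41 / 5.966 = 1093 W
E = 1093 W × 1710 h / 1000 = 1868 kWh
Cost = 1868 × 0.249 = $465.2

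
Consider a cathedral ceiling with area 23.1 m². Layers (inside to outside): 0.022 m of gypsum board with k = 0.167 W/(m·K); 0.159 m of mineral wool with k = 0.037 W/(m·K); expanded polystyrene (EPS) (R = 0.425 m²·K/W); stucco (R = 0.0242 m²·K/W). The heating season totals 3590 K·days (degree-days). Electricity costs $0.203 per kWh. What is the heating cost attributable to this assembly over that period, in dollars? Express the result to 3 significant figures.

0.022/0.167 = 0.1317
0.159/0.037 = 4.297
R_total = 0.1317 + 4.297 + 0.425 + 0.0242 = 4.878 m²·K/W
E = A × HDD × 24 / R / 1000 = 23.1 × 3590 × 24 / 4.878 / 1000 = 408 kWh
Cost = 408 × 0.203 = $82.82

82.8 dollars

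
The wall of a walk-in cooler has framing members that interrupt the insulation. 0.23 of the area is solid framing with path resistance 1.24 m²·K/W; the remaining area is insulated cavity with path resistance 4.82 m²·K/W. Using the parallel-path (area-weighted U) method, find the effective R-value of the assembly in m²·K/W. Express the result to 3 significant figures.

2.90 m²·K/W

U_eff = 0.77/4.82 + 0.23/1.24 = 0.1598 + 0.1855 = 0.3452
R_eff = 1/U_eff = 2.897 m²·K/W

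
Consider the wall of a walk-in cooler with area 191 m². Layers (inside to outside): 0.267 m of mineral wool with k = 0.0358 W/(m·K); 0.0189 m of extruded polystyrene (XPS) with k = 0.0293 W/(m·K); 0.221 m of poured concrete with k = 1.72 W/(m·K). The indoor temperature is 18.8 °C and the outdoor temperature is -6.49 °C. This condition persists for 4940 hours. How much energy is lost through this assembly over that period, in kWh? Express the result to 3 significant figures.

2900 kWh

0.267/0.0358 = 7.458
0.0189/0.0293 = 0.6451
0.221/1.72 = 0.1285
R_total = 7.458 + 0.6451 + 0.1285 = 8.232 m²·K/W
Q = 191 × (18.8 − (-6.49)) / 8.232 = 586.8 W
E = 586.8 W × 4940 h / 1000 = 2899 kWh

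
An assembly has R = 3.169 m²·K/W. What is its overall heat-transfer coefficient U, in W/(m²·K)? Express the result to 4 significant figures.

U = 1/R = 1/3.169 = 0.31556

0.3156 W/(m²·K)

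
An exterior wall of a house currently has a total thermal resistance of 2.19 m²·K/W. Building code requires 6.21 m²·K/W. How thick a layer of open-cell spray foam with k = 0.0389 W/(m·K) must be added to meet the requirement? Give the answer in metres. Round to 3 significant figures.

ΔR = 6.21 − 2.19 = 4.02 m²·K/W
L = ΔR × k = 4.02 × 0.0389 = 0.1564 m

0.156 m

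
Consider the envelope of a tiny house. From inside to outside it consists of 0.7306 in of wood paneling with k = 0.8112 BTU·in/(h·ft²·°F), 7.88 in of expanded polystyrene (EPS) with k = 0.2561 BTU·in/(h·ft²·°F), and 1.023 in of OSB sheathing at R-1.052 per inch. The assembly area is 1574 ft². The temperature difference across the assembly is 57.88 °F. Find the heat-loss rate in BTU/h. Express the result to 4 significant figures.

0.7306/0.8112 = 0.90064
7.88/0.2561 = 30.769
1.023 × 1.052 = 1.0762
R_total = 0.90064 + 30.769 + 1.0762 = 32.746 ft²·°F·h/BTU
Q = A·ΔT/R = 1574 × 57.88 / 32.746 = 2782.1 BTU/h

2782 BTU/h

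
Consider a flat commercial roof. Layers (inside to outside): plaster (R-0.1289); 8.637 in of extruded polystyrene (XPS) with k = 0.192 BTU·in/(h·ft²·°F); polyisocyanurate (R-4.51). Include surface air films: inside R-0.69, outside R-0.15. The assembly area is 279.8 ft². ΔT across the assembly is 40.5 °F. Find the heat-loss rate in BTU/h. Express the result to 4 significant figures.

8.637/0.192 = 44.984
R_total = 0.69 + 0.1289 + 44.984 + 4.51 + 0.15 = 50.463 ft²·°F·h/BTU
Q = A·ΔT/R = 279.8 × 40.5 / 50.463 = 224.56 BTU/h

224.6 BTU/h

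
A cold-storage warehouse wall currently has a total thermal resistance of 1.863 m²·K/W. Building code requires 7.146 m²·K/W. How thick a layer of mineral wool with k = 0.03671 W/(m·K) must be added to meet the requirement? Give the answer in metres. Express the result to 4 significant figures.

0.1939 m

ΔR = 7.146 − 1.863 = 5.283 m²·K/W
L = ΔR × k = 5.283 × 0.03671 = 0.19394 m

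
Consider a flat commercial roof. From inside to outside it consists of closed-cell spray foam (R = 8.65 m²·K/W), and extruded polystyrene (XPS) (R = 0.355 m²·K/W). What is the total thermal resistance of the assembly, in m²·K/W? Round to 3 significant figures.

R_total = 8.65 + 0.355 = 9.005 m²·K/W

9.01 m²·K/W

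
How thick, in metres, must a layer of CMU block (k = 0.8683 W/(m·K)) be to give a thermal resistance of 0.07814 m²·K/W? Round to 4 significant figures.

0.06785 m

L = R·k = 0.07814 × 0.8683 = 0.067849 m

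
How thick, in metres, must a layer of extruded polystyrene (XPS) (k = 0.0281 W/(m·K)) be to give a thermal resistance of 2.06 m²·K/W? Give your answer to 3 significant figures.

0.0579 m

L = R·k = 2.06 × 0.0281 = 0.05789 m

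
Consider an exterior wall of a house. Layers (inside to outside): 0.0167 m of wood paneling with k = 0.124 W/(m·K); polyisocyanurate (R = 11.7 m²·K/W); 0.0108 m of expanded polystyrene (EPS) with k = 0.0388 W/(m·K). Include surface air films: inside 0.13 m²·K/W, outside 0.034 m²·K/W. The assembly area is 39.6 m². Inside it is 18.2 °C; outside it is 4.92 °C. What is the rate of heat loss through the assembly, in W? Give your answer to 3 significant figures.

0.0167/0.124 = 0.1347
0.0108/0.0388 = 0.2784
R_total = 0.13 + 0.1347 + 11.7 + 0.2784 + 0.034 = 12.28 m²·K/W
Q = A·ΔT/R = 39.6 × (18.2 − 4.92) / 12.28 = 42.84 W

42.8 W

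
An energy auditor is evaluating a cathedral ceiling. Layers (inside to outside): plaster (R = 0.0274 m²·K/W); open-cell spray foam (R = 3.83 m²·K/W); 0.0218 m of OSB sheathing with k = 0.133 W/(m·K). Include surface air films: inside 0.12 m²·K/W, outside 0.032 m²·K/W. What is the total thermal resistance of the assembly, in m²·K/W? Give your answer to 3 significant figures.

0.0218/0.133 = 0.1639
R_total = 0.12 + 0.0274 + 3.83 + 0.1639 + 0.032 = 4.173 m²·K/W

4.17 m²·K/W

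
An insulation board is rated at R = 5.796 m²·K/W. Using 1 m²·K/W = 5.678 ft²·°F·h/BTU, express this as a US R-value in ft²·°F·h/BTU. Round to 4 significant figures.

R_US = 5.796 × 5.678 = 32.91

32.91 ft²·°F·h/BTU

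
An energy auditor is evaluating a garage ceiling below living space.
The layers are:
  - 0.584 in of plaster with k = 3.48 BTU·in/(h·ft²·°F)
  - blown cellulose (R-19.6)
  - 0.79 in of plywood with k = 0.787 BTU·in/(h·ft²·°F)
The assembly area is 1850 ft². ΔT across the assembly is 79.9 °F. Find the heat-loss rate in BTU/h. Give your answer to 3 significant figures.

7120 BTU/h

0.584/3.48 = 0.1678
0.79/0.787 = 1.004
R_total = 0.1678 + 19.6 + 1.004 = 20.77 ft²·°F·h/BTU
Q = A·ΔT/R = 1850 × 79.9 / 20.77 = 7116 BTU/h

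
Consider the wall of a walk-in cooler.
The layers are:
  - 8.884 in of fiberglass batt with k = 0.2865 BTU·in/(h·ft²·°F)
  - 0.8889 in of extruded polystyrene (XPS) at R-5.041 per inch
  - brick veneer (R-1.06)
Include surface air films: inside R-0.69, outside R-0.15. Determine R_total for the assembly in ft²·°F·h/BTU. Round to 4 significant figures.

8.884/0.2865 = 31.009
0.8889 × 5.041 = 4.4809
R_total = 0.69 + 31.009 + 4.4809 + 1.06 + 0.15 = 37.39 ft²·°F·h/BTU

37.39 ft²·°F·h/BTU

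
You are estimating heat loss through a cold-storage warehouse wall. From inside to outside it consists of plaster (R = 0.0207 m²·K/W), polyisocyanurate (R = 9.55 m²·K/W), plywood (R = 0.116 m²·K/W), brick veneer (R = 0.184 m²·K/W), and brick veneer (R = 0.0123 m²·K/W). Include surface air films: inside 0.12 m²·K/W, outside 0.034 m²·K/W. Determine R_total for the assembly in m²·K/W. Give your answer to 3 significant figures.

R_total = 0.12 + 0.0207 + 9.55 + 0.116 + 0.184 + 0.0123 + 0.034 = 10.04 m²·K/W

10.0 m²·K/W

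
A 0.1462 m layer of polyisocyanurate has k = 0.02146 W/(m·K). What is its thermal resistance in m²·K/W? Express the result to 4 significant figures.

6.813 m²·K/W

R = L/k = 0.1462/0.02146 = 6.8127 m²·K/W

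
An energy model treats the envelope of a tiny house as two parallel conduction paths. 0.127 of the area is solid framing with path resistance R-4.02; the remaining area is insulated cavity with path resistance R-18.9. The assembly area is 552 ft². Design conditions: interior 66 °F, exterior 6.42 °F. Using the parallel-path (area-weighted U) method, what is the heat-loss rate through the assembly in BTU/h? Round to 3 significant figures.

U_eff = 0.873/18.9 + 0.127/4.02 = 0.04619 + 0.03159 = 0.07778
R_eff = 1/U_eff = 12.86 ft²·°F·h/BTU
Q = 552 × (66 − 6.42) / 12.86 = 2558 BTU/h

2560 BTU/h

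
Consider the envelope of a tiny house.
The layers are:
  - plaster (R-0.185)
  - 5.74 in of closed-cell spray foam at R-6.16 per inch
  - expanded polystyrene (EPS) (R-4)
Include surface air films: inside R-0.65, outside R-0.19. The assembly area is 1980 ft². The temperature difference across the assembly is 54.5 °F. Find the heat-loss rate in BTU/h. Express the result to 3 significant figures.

5.74 × 6.16 = 35.36
R_total = 0.65 + 0.185 + 35.36 + 4 + 0.19 = 40.38 ft²·°F·h/BTU
Q = A·ΔT/R = 1980 × 54.5 / 40.38 = 2672 BTU/h

2670 BTU/h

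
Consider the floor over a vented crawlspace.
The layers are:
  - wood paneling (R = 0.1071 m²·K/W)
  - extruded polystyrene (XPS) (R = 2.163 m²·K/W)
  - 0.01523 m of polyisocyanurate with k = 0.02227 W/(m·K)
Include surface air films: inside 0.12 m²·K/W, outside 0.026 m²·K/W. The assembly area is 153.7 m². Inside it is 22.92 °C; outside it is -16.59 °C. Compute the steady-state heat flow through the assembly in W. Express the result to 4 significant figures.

1959 W

0.01523/0.02227 = 0.68388
R_total = 0.12 + 0.1071 + 2.163 + 0.68388 + 0.026 = 3.1 m²·K/W
Q = A·ΔT/R = 153.7 × (22.92 − (-16.59)) / 3.1 = 1958.9 W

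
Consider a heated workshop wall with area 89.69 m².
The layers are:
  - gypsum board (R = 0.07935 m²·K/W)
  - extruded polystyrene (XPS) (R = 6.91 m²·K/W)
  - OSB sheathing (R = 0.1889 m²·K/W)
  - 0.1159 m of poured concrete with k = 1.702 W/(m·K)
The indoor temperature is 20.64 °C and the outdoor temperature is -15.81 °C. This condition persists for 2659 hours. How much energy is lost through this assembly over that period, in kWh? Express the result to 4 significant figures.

0.1159/1.702 = 0.068096
R_total = 0.07935 + 6.91 + 0.1889 + 0.068096 = 7.2463 m²·K/W
Q = 89.69 × (20.64 − (-15.81)) / 7.2463 = 451.15 W
E = 451.15 W × 2659 h / 1000 = 1199.6 kWh

1200 kWh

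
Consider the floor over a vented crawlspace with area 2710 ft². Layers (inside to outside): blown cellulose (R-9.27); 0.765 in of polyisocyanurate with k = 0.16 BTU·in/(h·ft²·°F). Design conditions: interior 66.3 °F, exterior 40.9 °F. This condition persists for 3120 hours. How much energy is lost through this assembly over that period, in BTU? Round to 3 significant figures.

0.765/0.16 = 4.781
R_total = 9.27 + 4.781 = 14.05 ft²·°F·h/BTU
Q = 2710 × (66.3 − 40.9) / 14.05 = 4899 BTU/h
E = 4899 × 3120 = 15280000 BTU

15300000 BTU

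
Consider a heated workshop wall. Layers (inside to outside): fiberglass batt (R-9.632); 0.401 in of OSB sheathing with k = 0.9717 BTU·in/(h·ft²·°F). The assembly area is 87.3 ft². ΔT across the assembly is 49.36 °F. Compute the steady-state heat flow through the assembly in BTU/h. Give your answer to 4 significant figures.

0.401/0.9717 = 0.41268
R_total = 9.632 + 0.41268 = 10.045 ft²·°F·h/BTU
Q = A·ΔT/R = 87.3 × 49.36 / 10.045 = 429 BTU/h

429.0 BTU/h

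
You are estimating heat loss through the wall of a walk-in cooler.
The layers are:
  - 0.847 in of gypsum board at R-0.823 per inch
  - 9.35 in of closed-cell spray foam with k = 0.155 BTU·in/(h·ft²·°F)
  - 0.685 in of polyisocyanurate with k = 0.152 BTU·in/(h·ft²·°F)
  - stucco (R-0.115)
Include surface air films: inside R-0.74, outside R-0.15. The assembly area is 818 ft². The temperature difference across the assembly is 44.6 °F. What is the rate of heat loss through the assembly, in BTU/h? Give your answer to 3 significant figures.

548 BTU/h

0.847 × 0.823 = 0.6971
9.35/0.155 = 60.32
0.685/0.152 = 4.507
R_total = 0.74 + 0.6971 + 60.32 + 4.507 + 0.115 + 0.15 = 66.53 ft²·°F·h/BTU
Q = A·ΔT/R = 818 × 44.6 / 66.53 = 548.4 BTU/h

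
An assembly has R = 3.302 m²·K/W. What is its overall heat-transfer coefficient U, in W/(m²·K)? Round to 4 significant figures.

0.3028 W/(m²·K)

U = 1/R = 1/3.302 = 0.30285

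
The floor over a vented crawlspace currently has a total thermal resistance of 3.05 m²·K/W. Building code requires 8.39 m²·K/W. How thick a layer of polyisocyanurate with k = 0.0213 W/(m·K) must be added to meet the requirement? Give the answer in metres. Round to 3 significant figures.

0.114 m

ΔR = 8.39 − 3.05 = 5.34 m²·K/W
L = ΔR × k = 5.34 × 0.0213 = 0.1137 m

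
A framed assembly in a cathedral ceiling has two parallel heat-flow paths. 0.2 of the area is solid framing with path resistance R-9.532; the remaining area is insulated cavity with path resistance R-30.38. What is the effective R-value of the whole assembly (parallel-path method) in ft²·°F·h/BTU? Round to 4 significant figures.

21.13 ft²·°F·h/BTU

U_eff = 0.8/30.38 + 0.2/9.532 = 0.026333 + 0.020982 = 0.047315
R_eff = 1/U_eff = 21.135 ft²·°F·h/BTU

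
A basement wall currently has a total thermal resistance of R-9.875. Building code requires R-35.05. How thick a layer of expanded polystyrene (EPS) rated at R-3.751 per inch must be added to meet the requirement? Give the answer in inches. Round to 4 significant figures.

6.712 in

ΔR = 35.05 − 9.875 = 25.175 ft²·°F·h/BTU
L = ΔR / (R/in) = 25.175/3.751 = 6.7115 in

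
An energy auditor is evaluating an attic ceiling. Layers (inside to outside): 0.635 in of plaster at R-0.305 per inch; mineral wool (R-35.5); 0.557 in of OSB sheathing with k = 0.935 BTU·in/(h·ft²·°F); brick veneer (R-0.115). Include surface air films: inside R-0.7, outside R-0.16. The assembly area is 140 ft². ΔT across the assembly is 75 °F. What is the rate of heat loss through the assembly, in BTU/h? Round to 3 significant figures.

282 BTU/h

0.635 × 0.305 = 0.1937
0.557/0.935 = 0.5957
R_total = 0.7 + 0.1937 + 35.5 + 0.5957 + 0.115 + 0.16 = 37.26 ft²·°F·h/BTU
Q = A·ΔT/R = 140 × 75 / 37.26 = 281.8 BTU/h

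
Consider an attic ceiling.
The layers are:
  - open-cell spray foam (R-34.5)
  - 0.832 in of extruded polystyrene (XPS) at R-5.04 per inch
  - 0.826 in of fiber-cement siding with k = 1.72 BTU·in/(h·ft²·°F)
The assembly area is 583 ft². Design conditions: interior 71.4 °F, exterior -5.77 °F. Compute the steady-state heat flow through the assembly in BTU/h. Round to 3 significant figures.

1150 BTU/h

0.832 × 5.04 = 4.193
0.826/1.72 = 0.4802
R_total = 34.5 + 4.193 + 0.4802 = 39.17 ft²·°F·h/BTU
Q = A·ΔT/R = 583 × (71.4 − (-5.77)) / 39.17 = 1148 BTU/h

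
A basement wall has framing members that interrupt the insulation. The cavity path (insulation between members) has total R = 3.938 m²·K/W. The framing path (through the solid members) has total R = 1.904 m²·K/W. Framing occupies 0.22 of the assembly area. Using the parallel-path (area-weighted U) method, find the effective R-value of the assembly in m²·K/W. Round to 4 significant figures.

3.189 m²·K/W

U_eff = 0.78/3.938 + 0.22/1.904 = 0.19807 + 0.11555 = 0.31362
R_eff = 1/U_eff = 3.1886 m²·K/W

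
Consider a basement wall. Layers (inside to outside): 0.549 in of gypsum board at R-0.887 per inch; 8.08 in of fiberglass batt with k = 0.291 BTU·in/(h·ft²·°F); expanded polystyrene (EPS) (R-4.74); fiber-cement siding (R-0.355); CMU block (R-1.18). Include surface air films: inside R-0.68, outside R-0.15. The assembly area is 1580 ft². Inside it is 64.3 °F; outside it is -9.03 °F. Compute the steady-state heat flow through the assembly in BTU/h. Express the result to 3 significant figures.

3280 BTU/h

0.549 × 0.887 = 0.487
8.08/0.291 = 27.77
R_total = 0.68 + 0.487 + 27.77 + 4.74 + 0.355 + 1.18 + 0.15 = 35.36 ft²·°F·h/BTU
Q = A·ΔT/R = 1580 × (64.3 − (-9.03)) / 35.36 = 3277 BTU/h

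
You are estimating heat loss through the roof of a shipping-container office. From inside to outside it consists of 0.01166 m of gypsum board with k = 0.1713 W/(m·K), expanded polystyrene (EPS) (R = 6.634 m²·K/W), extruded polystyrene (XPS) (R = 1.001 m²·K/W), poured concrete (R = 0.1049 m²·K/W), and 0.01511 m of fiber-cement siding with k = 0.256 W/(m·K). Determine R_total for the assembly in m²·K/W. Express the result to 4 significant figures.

7.867 m²·K/W

0.01166/0.1713 = 0.068068
0.01511/0.256 = 0.059023
R_total = 0.068068 + 6.634 + 1.001 + 0.1049 + 0.059023 = 7.867 m²·K/W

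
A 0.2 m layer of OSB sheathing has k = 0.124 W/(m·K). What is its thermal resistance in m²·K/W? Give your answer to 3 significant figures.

R = L/k = 0.2/0.124 = 1.613 m²·K/W

1.61 m²·K/W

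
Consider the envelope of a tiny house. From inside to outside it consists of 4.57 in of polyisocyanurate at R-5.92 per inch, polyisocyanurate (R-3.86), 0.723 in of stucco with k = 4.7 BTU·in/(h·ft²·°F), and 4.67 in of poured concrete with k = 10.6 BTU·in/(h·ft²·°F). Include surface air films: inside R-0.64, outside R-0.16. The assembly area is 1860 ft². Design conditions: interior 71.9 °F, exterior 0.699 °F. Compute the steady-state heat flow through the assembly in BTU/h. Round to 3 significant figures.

4.57 × 5.92 = 27.05
0.723/4.7 = 0.1538
4.67/10.6 = 0.4406
R_total = 0.64 + 27.05 + 3.86 + 0.1538 + 0.4406 + 0.16 = 32.31 ft²·°F·h/BTU
Q = A·ΔT/R = 1860 × (71.9 − 0.699) / 32.31 = 4099 BTU/h

4100 BTU/h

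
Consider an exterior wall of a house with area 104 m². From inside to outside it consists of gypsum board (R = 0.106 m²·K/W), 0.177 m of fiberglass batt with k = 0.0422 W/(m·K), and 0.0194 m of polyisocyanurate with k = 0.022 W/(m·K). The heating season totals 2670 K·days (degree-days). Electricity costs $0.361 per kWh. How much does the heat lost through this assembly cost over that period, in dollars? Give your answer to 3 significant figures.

0.177/0.0422 = 4.194
0.0194/0.022 = 0.8818
R_total = 0.106 + 4.194 + 0.8818 = 5.182 m²·K/W
E = A × HDD × 24 / R / 1000 = 104 × 2670 × 24 / 5.182 / 1000 = 1286 kWh
Cost = 1286 × 0.361 = $464.3

464 dollars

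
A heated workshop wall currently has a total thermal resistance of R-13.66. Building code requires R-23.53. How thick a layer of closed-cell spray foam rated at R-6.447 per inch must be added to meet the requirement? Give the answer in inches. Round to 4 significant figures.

ΔR = 23.53 − 13.66 = 9.87 ft²·°F·h/BTU
L = ΔR / (R/in) = 9.87/6.447 = 1.5309 in

1.531 in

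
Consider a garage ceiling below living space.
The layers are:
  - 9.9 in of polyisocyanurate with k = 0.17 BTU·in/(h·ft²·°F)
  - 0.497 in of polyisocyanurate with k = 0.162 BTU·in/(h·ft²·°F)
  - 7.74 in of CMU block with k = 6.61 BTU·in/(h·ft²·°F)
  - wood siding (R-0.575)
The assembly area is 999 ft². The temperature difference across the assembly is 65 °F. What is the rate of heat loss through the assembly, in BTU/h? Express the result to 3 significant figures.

1030 BTU/h

9.9/0.17 = 58.24
0.497/0.162 = 3.068
7.74/6.61 = 1.171
R_total = 58.24 + 3.068 + 1.171 + 0.575 = 63.05 ft²·°F·h/BTU
Q = A·ΔT/R = 999 × 65 / 63.05 = 1030 BTU/h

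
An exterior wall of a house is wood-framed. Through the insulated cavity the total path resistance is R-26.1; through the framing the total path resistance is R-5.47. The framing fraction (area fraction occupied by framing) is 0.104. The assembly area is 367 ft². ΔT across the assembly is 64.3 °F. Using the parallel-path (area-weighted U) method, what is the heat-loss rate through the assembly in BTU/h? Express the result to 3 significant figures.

U_eff = 0.896/26.1 + 0.104/5.47 = 0.03433 + 0.01901 = 0.05334
R_eff = 1/U_eff = 18.75 ft²·°F·h/BTU
Q = 367 × 64.3 / 18.75 = 1259 BTU/h

1260 BTU/h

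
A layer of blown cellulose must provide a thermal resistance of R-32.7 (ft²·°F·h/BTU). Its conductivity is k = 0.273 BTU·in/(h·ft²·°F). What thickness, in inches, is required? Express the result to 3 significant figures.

L = R × k = 32.7 × 0.273 = 8.927 in

8.93 in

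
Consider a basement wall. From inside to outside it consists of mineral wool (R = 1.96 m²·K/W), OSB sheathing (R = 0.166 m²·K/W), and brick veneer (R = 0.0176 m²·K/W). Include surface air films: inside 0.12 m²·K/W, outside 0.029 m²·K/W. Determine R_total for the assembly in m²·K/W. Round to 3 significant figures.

2.29 m²·K/W

R_total = 0.12 + 1.96 + 0.166 + 0.0176 + 0.029 = 2.293 m²·K/W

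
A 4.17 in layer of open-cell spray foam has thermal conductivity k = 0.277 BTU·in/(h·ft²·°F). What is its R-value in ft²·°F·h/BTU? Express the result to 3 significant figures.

R = L/k = 4.17/0.277 = 15.05 ft²·°F·h/BTU

15.1 ft²·°F·h/BTU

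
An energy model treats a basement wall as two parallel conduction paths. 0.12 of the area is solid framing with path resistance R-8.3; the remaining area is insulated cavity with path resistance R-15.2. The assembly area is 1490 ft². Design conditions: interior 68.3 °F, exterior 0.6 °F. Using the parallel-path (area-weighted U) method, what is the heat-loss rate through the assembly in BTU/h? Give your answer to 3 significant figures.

U_eff = 0.88/15.2 + 0.12/8.3 = 0.05789 + 0.01446 = 0.07235
R_eff = 1/U_eff = 13.82 ft²·°F·h/BTU
Q = 1490 × (68.3 − 0.6) / 13.82 = 7298 BTU/h

7300 BTU/h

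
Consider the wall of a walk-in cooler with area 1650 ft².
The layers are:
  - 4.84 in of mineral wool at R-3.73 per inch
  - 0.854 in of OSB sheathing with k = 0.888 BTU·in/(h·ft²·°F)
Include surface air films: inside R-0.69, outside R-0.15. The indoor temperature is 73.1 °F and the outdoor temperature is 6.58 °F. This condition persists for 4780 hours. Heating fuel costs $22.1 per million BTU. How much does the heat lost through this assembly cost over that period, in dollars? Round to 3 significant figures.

4.84 × 3.73 = 18.05
0.854/0.888 = 0.9617
R_total = 0.69 + 18.05 + 0.9617 + 0.15 = 19.85 ft²·°F·h/BTU
Q = 1650 × (73.1 − 6.58) / 19.85 = 5528 BTU/h
E = 5528 × 4780 = 26420000 BTU
Cost = 26420000/10⁶ × 22.1 = $584

584 dollars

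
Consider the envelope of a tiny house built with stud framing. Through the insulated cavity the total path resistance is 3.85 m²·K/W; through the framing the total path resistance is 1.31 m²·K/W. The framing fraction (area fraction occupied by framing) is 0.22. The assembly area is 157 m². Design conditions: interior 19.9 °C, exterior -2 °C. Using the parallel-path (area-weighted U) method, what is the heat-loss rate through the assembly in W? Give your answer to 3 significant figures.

1270 W

U_eff = 0.78/3.85 + 0.22/1.31 = 0.2026 + 0.1679 = 0.3705
R_eff = 1/U_eff = 2.699 m²·K/W
Q = 157 × (19.9 − (-2)) / 2.699 = 1274 W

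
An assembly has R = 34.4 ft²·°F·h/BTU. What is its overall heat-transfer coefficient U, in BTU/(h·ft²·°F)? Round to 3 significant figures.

U = 1/R = 1/34.4 = 0.02907

0.0291 BTU/(h·ft²·°F)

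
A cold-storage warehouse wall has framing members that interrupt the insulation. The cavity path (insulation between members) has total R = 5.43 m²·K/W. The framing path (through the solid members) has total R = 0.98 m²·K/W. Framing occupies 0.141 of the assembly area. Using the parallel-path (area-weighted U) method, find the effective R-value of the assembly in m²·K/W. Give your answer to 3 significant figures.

U_eff = 0.859/5.43 + 0.141/0.98 = 0.1582 + 0.1439 = 0.3021
R_eff = 1/U_eff = 3.31 m²·K/W

3.31 m²·K/W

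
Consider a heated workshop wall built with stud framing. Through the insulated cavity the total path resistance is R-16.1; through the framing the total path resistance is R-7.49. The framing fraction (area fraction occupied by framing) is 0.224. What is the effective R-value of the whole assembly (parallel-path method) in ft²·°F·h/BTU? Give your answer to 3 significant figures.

12.8 ft²·°F·h/BTU

U_eff = 0.776/16.1 + 0.224/7.49 = 0.0482 + 0.02991 = 0.07811
R_eff = 1/U_eff = 12.8 ft²·°F·h/BTU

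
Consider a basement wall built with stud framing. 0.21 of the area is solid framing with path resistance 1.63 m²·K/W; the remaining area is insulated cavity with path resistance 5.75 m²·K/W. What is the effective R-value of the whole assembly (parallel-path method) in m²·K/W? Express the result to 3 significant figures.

3.76 m²·K/W

U_eff = 0.79/5.75 + 0.21/1.63 = 0.1374 + 0.1288 = 0.2662
R_eff = 1/U_eff = 3.756 m²·K/W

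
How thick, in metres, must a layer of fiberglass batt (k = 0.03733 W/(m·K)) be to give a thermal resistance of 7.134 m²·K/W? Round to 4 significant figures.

0.2663 m

L = R·k = 7.134 × 0.03733 = 0.26631 m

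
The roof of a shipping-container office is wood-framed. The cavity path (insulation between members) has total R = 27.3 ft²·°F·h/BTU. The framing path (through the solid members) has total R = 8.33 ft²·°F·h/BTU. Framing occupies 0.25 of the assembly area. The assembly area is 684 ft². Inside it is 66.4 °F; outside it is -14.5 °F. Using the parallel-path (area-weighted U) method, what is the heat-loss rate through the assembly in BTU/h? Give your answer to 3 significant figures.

U_eff = 0.75/27.3 + 0.25/8.33 = 0.02747 + 0.03001 = 0.05748
R_eff = 1/U_eff = 17.4 ft²·°F·h/BTU
Q = 684 × (66.4 − (-14.5)) / 17.4 = 3181 BTU/h

3180 BTU/h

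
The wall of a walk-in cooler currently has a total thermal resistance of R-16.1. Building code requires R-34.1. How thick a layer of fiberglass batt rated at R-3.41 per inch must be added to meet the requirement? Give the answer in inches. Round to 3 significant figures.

ΔR = 34.1 − 16.1 = 18 ft²·°F·h/BTU
L = ΔR / (R/in) = 18/3.41 = 5.279 in

5.28 in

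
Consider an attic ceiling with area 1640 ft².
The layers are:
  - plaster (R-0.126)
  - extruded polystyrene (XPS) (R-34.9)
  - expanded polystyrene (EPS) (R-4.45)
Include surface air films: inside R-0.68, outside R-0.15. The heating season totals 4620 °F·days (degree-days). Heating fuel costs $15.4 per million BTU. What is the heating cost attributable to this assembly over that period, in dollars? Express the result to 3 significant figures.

R_total = 0.68 + 0.126 + 34.9 + 4.45 + 0.15 = 40.31 ft²·°F·h/BTU
E = A × HDD × 24 / R = 1640 × 4620 × 24 / 40.31 = 4512000 BTU
Cost = 4512000/10⁶ × 15.4 = $69.48

69.5 dollars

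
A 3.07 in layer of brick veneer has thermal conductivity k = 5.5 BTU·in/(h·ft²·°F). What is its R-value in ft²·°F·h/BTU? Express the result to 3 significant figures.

R = L/k = 3.07/5.5 = 0.5582 ft²·°F·h/BTU

0.558 ft²·°F·h/BTU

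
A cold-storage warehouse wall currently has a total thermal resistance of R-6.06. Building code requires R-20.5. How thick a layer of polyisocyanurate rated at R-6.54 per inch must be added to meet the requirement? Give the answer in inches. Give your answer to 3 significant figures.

ΔR = 20.5 − 6.06 = 14.44 ft²·°F·h/BTU
L = ΔR / (R/in) = 14.44/6.54 = 2.208 in

2.21 in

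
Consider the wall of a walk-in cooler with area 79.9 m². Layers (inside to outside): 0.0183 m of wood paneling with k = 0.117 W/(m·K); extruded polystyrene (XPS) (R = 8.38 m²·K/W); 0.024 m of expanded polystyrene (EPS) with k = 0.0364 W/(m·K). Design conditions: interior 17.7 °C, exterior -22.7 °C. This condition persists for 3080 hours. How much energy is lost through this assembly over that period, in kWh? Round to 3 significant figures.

0.0183/0.117 = 0.1564
0.024/0.0364 = 0.6593
R_total = 0.1564 + 8.38 + 0.6593 = 9.196 m²·K/W
Q = 79.9 × (17.7 − (-22.7)) / 9.196 = 351 W
E = 351 W × 3080 h / 1000 = 1081 kWh

1080 kWh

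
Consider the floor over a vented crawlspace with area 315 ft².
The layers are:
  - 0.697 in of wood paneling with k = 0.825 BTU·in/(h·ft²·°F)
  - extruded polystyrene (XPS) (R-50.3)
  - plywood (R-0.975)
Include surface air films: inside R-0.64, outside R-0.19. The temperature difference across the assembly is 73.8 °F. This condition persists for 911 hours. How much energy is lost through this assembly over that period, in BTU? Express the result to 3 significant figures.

0.697/0.825 = 0.8448
R_total = 0.64 + 0.8448 + 50.3 + 0.975 + 0.19 = 52.95 ft²·°F·h/BTU
Q = 315 × 73.8 / 52.95 = 439 BTU/h
E = 439 × 911 = 400000 BTU

400000 BTU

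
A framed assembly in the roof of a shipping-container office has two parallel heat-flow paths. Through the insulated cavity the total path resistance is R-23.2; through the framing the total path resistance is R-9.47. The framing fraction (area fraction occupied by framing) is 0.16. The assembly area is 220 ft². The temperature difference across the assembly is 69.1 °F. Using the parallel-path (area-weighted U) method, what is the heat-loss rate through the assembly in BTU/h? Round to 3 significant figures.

U_eff = 0.84/23.2 + 0.16/9.47 = 0.03621 + 0.0169 = 0.0531
R_eff = 1/U_eff = 18.83 ft²·°F·h/BTU
Q = 220 × 69.1 / 18.83 = 807.3 BTU/h

807 BTU/h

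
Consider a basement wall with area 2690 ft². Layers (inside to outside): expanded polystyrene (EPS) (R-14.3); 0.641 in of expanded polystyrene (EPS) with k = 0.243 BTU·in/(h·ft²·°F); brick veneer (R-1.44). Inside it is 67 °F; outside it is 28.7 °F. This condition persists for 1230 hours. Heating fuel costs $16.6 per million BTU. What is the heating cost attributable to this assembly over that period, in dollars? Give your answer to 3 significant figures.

0.641/0.243 = 2.638
R_total = 14.3 + 2.638 + 1.44 = 18.38 ft²·°F·h/BTU
Q = 2690 × (67 − 28.7) / 18.38 = 5606 BTU/h
E = 5606 × 1230 = 6895000 BTU
Cost = 6895000/10⁶ × 16.6 = $114.5

114 dollars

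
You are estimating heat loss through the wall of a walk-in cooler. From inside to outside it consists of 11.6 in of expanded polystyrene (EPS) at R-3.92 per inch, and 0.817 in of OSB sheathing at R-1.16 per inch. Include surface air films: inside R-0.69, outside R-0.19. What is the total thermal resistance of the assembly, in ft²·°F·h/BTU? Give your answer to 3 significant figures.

11.6 × 3.92 = 45.47
0.817 × 1.16 = 0.9477
R_total = 0.69 + 45.47 + 0.9477 + 0.19 = 47.3 ft²·°F·h/BTU

47.3 ft²·°F·h/BTU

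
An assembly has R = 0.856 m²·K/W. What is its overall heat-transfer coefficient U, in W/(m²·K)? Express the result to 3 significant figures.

U = 1/R = 1/0.856 = 1.168

1.17 W/(m²·K)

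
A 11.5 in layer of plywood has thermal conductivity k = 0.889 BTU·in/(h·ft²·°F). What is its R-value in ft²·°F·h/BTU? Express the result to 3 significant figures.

12.9 ft²·°F·h/BTU

R = L/k = 11.5/0.889 = 12.94 ft²·°F·h/BTU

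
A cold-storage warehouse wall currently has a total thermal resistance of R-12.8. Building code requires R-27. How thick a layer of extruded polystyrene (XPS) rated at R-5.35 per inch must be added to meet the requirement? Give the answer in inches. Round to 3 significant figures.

2.65 in

ΔR = 27 − 12.8 = 14.2 ft²·°F·h/BTU
L = ΔR / (R/in) = 14.2/5.35 = 2.654 in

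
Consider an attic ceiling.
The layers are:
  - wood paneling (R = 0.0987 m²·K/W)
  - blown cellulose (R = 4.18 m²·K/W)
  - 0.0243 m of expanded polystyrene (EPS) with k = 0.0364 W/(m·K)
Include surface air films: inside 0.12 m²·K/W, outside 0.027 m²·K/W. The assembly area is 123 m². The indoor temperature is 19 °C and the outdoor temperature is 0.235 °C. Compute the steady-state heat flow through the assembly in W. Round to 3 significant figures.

453 W

0.0243/0.0364 = 0.6676
R_total = 0.12 + 0.0987 + 4.18 + 0.6676 + 0.027 = 5.093 m²·K/W
Q = A·ΔT/R = 123 × (19 − 0.235) / 5.093 = 453.2 W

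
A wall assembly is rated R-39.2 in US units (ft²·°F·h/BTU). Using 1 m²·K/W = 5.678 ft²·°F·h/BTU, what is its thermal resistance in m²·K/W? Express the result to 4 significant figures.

6.904 m²·K/W

R_SI = 39.2/5.678 = 6.9038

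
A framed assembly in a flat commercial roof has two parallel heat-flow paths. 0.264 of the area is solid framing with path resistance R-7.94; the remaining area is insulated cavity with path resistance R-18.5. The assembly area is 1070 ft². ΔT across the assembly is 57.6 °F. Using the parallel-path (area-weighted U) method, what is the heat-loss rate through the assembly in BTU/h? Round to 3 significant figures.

4500 BTU/h

U_eff = 0.736/18.5 + 0.264/7.94 = 0.03978 + 0.03325 = 0.07303
R_eff = 1/U_eff = 13.69 ft²·°F·h/BTU
Q = 1070 × 57.6 / 13.69 = 4501 BTU/h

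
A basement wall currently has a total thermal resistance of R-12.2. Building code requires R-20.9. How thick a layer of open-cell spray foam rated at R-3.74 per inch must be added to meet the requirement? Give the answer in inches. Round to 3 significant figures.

2.33 in

ΔR = 20.9 − 12.2 = 8.7 ft²·°F·h/BTU
L = ΔR / (R/in) = 8.7/3.74 = 2.326 in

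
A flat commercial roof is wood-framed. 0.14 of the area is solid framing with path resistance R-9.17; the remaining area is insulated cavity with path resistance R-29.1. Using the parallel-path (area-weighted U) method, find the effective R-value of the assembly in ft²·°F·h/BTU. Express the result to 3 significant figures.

22.3 ft²·°F·h/BTU

U_eff = 0.86/29.1 + 0.14/9.17 = 0.02955 + 0.01527 = 0.04482
R_eff = 1/U_eff = 22.31 ft²·°F·h/BTU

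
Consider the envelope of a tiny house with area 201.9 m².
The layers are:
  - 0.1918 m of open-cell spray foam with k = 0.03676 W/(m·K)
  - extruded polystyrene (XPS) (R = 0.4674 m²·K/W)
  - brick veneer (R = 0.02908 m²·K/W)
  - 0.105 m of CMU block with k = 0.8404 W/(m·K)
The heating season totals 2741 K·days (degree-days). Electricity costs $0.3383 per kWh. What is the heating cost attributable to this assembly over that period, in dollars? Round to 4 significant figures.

769.5 dollars

0.1918/0.03676 = 5.2176
0.105/0.8404 = 0.12494
R_total = 5.2176 + 0.4674 + 0.02908 + 0.12494 = 5.839 m²·K/W
E = A × HDD × 24 / R / 1000 = 201.9 × 2741 × 24 / 5.839 / 1000 = 2274.6 kWh
Cost = 2274.6 × 0.3383 = $769.51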